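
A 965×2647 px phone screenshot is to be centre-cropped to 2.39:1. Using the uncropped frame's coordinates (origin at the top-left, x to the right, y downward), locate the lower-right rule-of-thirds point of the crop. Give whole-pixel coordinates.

965/2647 < 2.39/1, so the 2.39:1 crop keeps the full width 965 and trims height to 965 × 1/2.39 = 403.77 px.
Top offset = (2647 − 403.77)/2 = 1121.62 px; left offset = 0.
Lower-right is two-thirds across and two-thirds down within the crop:
x = 0.00 + 2 × 965.00/3 ≈ 643; y = 1121.62 + 2 × 403.77/3 ≈ 1391.

x = 643 px, y = 1391 px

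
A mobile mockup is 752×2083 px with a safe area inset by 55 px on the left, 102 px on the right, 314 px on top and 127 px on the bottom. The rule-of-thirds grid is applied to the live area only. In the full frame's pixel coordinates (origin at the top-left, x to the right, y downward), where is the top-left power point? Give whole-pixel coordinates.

Content width = 752 − 55 − 102 = 595 px; content height = 2083 − 314 − 127 = 1642 px.
Top-left is one-third across and one-third down within the live area.
x = 55 + 1 × 595/3 = 55 + 198.33 ≈ 253
y = 314 + 1 × 1642/3 = 314 + 547.33 ≈ 861

(253, 861)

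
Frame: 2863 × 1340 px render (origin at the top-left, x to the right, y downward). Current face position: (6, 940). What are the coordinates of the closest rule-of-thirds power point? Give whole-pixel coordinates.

Third lines: x ∈ {954, 1909}, y ∈ {447, 893}.
6 is closer to x = 954; 940 is closer to y = 893.
So the nearest intersection is the lower-left power point.

x = 954 px, y = 893 px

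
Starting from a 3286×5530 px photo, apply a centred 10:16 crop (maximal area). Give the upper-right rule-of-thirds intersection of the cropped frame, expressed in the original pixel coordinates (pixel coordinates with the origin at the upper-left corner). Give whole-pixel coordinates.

3286/5530 < 10/16, so the 10:16 crop keeps the full width 3286 and trims height to 3286 × 16/10 = 5257.60 px.
Top offset = (5530 − 5257.60)/2 = 136.20 px; left offset = 0.
Upper-right is two-thirds across and one-third down within the crop:
x = 0.00 + 2 × 3286.00/3 ≈ 2191; y = 136.20 + 1 × 5257.60/3 ≈ 1889.

x = 2191 px, y = 1889 px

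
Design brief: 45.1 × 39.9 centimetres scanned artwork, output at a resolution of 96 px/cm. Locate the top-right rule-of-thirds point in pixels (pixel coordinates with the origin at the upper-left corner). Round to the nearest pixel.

In pixels the canvas is 45.1 × 96 = 4329.6 wide and 39.9 × 96 = 3830.4 tall.
The top-right point is two-thirds across and one-third down:
x = 2 × 4329.6/3 ≈ 2886; y = 1 × 3830.4/3 ≈ 1277.

(2886, 1277)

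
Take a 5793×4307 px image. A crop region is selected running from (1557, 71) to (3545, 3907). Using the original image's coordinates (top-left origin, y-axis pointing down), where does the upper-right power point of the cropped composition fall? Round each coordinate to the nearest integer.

(2882, 1350)

Crop width = 3545 − 1557 = 1988 px; one third is 662.67 px.
Crop height = 3907 − 71 = 3836 px; one third is 1278.67 px.
The upper-right point is two-thirds across and one-third down within the crop:
x = 1557 + 2 × 662.67 ≈ 2882; y = 71 + 1 × 1278.67 ≈ 1350.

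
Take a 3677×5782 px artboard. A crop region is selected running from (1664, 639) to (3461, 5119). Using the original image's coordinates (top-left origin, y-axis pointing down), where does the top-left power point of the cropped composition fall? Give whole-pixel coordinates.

Crop width = 3461 − 1664 = 1797 px; one third is 599.00 px.
Crop height = 5119 − 639 = 4480 px; one third is 1493.33 px.
The top-left point is one-third across and one-third down within the crop:
x = 1664 + 1 × 599.00 ≈ 2263; y = 639 + 1 × 1493.33 ≈ 2132.

(2263, 2132)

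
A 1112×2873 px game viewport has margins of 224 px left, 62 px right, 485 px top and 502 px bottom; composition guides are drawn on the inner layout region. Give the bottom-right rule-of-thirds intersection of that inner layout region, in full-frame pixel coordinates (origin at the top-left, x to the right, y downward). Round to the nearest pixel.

(775, 1742)

Content width = 1112 − 224 − 62 = 826 px; content height = 2873 − 485 − 502 = 1886 px.
Bottom-right is two-thirds across and two-thirds down within the inner layout region.
x = 224 + 2 × 826/3 = 224 + 550.67 ≈ 775
y = 485 + 2 × 1886/3 = 485 + 1257.33 ≈ 1742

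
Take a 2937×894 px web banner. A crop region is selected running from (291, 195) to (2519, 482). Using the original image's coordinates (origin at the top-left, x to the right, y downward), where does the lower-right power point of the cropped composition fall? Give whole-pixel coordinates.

x = 1776 px, y = 386 px

Crop width = 2519 − 291 = 2228 px; one third is 742.67 px.
Crop height = 482 − 195 = 287 px; one third is 95.67 px.
The lower-right point is two-thirds across and two-thirds down within the crop:
x = 291 + 2 × 742.67 ≈ 1776; y = 195 + 2 × 95.67 ≈ 386.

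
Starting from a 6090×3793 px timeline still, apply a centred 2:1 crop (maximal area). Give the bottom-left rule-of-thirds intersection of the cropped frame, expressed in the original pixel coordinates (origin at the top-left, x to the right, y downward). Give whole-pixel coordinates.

6090/3793 < 2/1, so the 2:1 crop keeps the full width 6090 and trims height to 6090 × 1/2 = 3045.00 px.
Top offset = (3793 − 3045.00)/2 = 374.00 px; left offset = 0.
Bottom-left is one-third across and two-thirds down within the crop:
x = 0.00 + 1 × 6090.00/3 ≈ 2030; y = 374.00 + 2 × 3045.00/3 ≈ 2404.

(2030, 2404)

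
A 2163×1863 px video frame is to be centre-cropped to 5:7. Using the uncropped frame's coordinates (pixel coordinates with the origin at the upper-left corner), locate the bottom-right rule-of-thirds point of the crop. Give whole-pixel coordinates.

(1303, 1242)

2163/1863 > 5/7, so the 5:7 crop keeps the full height 1863 and trims width to 1863 × 5/7 = 1330.71 px.
Left offset = (2163 − 1330.71)/2 = 416.14 px; top offset = 0.
Bottom-right is two-thirds across and two-thirds down within the crop:
x = 416.14 + 2 × 1330.71/3 ≈ 1303; y = 0.00 + 2 × 1863.00/3 ≈ 1242.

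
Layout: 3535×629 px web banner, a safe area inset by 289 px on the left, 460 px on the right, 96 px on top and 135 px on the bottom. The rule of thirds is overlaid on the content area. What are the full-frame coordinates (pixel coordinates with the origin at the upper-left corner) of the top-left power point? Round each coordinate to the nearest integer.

Content width = 3535 − 289 − 460 = 2786 px; content height = 629 − 96 − 135 = 398 px.
Top-left is one-third across and one-third down within the content area.
x = 289 + 1 × 2786/3 = 289 + 928.67 ≈ 1218
y = 96 + 1 × 398/3 = 96 + 132.67 ≈ 229

(1218, 229)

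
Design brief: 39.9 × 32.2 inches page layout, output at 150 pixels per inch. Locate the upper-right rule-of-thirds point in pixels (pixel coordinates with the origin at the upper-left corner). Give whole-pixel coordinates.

(3990, 1610)

In pixels the canvas is 39.9 × 150 = 5985 wide and 32.2 × 150 = 4830 tall.
The upper-right point is two-thirds across and one-third down:
x = 2 × 5985/3 ≈ 3990; y = 1 × 4830/3 ≈ 1610.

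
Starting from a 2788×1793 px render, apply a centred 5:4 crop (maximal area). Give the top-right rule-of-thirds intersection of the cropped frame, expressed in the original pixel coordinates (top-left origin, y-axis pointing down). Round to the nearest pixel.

(1768, 598)

2788/1793 > 5/4, so the 5:4 crop keeps the full height 1793 and trims width to 1793 × 5/4 = 2241.25 px.
Left offset = (2788 − 2241.25)/2 = 273.38 px; top offset = 0.
Top-right is two-thirds across and one-third down within the crop:
x = 273.38 + 2 × 2241.25/3 ≈ 1768; y = 0.00 + 1 × 1793.00/3 ≈ 598.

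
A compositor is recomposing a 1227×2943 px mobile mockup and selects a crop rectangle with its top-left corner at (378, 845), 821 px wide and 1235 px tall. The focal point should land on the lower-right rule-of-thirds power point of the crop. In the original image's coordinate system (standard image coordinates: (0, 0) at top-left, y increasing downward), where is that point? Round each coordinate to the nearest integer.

One third of the crop width 821 is 273.67 px.
One third of the crop height 1235 is 411.67 px.
The lower-right point is two-thirds across and two-thirds down within the crop:
x = 378 + 2 × 273.67 ≈ 925; y = 845 + 2 × 411.67 ≈ 1668.

(925, 1668)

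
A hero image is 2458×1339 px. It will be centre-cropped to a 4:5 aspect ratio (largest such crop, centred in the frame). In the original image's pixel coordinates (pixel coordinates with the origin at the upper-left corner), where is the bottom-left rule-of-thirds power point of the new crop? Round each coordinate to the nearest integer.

(1050, 893)

2458/1339 > 4/5, so the 4:5 crop keeps the full height 1339 and trims width to 1339 × 4/5 = 1071.20 px.
Left offset = (2458 − 1071.20)/2 = 693.40 px; top offset = 0.
Bottom-left is one-third across and two-thirds down within the crop:
x = 693.40 + 1 × 1071.20/3 ≈ 1050; y = 0.00 + 2 × 1339.00/3 ≈ 893.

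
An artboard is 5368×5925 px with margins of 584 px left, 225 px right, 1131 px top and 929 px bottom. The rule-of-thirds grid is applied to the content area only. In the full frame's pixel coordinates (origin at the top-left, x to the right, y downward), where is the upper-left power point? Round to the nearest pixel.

Content width = 5368 − 584 − 225 = 4559 px; content height = 5925 − 1131 − 929 = 3865 px.
Upper-left is one-third across and one-third down within the content area.
x = 584 + 1 × 4559/3 = 584 + 1519.67 ≈ 2104
y = 1131 + 1 × 3865/3 = 1131 + 1288.33 ≈ 2419

x = 2104 px, y = 2419 px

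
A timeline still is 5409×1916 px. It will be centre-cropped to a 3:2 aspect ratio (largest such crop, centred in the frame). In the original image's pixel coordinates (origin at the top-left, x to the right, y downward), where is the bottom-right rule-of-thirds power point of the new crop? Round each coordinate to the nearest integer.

5409/1916 > 3/2, so the 3:2 crop keeps the full height 1916 and trims width to 1916 × 3/2 = 2874.00 px.
Left offset = (5409 − 2874.00)/2 = 1267.50 px; top offset = 0.
Bottom-right is two-thirds across and two-thirds down within the crop:
x = 1267.50 + 2 × 2874.00/3 ≈ 3184; y = 0.00 + 2 × 1916.00/3 ≈ 1277.

(3184, 1277)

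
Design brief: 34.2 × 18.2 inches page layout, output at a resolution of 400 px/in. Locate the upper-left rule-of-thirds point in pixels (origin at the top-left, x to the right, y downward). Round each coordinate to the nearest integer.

In pixels the canvas is 34.2 × 400 = 13680 wide and 18.2 × 400 = 7280 tall.
The upper-left point is one-third across and one-third down:
x = 1 × 13680/3 ≈ 4560; y = 1 × 7280/3 ≈ 2427.

(4560, 2427)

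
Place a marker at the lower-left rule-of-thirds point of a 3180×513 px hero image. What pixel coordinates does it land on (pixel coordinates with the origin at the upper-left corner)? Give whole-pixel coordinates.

The lower-left point sits one-third of the way across and two-thirds of the way down.
x = 1 × 3180/3 ≈ 1060; y = 2 × 513/3 ≈ 342.

(1060, 342)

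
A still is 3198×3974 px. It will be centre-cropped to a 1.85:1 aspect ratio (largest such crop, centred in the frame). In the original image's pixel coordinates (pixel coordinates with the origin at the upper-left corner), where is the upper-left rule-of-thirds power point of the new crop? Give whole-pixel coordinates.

3198/3974 < 1.85/1, so the 1.85:1 crop keeps the full width 3198 and trims height to 3198 × 1/1.85 = 1728.65 px.
Top offset = (3974 − 1728.65)/2 = 1122.68 px; left offset = 0.
Upper-left is one-third across and one-third down within the crop:
x = 0.00 + 1 × 3198.00/3 ≈ 1066; y = 1122.68 + 1 × 1728.65/3 ≈ 1699.

x = 1066 px, y = 1699 px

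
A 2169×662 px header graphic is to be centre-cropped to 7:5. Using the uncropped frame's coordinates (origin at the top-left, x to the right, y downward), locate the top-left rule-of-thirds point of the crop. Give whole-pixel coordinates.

x = 930 px, y = 221 px

2169/662 > 7/5, so the 7:5 crop keeps the full height 662 and trims width to 662 × 7/5 = 926.80 px.
Left offset = (2169 − 926.80)/2 = 621.10 px; top offset = 0.
Top-left is one-third across and one-third down within the crop:
x = 621.10 + 1 × 926.80/3 ≈ 930; y = 0.00 + 1 × 662.00/3 ≈ 221.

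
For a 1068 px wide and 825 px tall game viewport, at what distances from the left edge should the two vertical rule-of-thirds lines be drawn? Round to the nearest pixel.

1068 / 3 = 356, so the vertical lines sit at one and two thirds of 1068.

356 px and 712 px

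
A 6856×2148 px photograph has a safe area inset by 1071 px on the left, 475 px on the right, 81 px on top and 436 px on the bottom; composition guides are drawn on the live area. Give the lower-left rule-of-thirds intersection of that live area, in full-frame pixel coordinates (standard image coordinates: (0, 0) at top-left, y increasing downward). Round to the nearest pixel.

Content width = 6856 − 1071 − 475 = 5310 px; content height = 2148 − 81 − 436 = 1631 px.
Lower-left is one-third across and two-thirds down within the live area.
x = 1071 + 1 × 5310/3 = 1071 + 1770.00 ≈ 2841
y = 81 + 2 × 1631/3 = 81 + 1087.33 ≈ 1168

(2841, 1168)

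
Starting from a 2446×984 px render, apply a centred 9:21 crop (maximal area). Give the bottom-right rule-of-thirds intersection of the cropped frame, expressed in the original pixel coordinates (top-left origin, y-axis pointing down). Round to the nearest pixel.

2446/984 > 9/21, so the 9:21 crop keeps the full height 984 and trims width to 984 × 9/21 = 421.71 px.
Left offset = (2446 − 421.71)/2 = 1012.14 px; top offset = 0.
Bottom-right is two-thirds across and two-thirds down within the crop:
x = 1012.14 + 2 × 421.71/3 ≈ 1293; y = 0.00 + 2 × 984.00/3 ≈ 656.

(1293, 656)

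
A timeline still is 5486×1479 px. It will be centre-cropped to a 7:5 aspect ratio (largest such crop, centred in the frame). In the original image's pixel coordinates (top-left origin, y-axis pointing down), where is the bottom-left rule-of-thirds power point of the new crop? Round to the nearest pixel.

5486/1479 > 7/5, so the 7:5 crop keeps the full height 1479 and trims width to 1479 × 7/5 = 2070.60 px.
Left offset = (5486 − 2070.60)/2 = 1707.70 px; top offset = 0.
Bottom-left is one-third across and two-thirds down within the crop:
x = 1707.70 + 1 × 2070.60/3 ≈ 2398; y = 0.00 + 2 × 1479.00/3 ≈ 986.

(2398, 986)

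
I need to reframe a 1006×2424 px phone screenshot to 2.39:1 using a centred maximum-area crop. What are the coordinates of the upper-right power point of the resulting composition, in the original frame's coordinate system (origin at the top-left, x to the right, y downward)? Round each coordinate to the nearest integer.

1006/2424 < 2.39/1, so the 2.39:1 crop keeps the full width 1006 and trims height to 1006 × 1/2.39 = 420.92 px.
Top offset = (2424 − 420.92)/2 = 1001.54 px; left offset = 0.
Upper-right is two-thirds across and one-third down within the crop:
x = 0.00 + 2 × 1006.00/3 ≈ 671; y = 1001.54 + 1 × 420.92/3 ≈ 1142.

x = 671 px, y = 1142 px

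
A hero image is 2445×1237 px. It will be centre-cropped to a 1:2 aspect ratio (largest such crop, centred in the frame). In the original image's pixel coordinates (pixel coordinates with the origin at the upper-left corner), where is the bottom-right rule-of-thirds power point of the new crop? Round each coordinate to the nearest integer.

(1326, 825)

2445/1237 > 1/2, so the 1:2 crop keeps the full height 1237 and trims width to 1237 × 1/2 = 618.50 px.
Left offset = (2445 − 618.50)/2 = 913.25 px; top offset = 0.
Bottom-right is two-thirds across and two-thirds down within the crop:
x = 913.25 + 2 × 618.50/3 ≈ 1326; y = 0.00 + 2 × 1237.00/3 ≈ 825.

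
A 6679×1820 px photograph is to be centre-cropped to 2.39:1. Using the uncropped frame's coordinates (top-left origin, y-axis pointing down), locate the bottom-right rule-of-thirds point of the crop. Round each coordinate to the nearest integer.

(4064, 1213)

6679/1820 > 2.39/1, so the 2.39:1 crop keeps the full height 1820 and trims width to 1820 × 2.39/1 = 4349.80 px.
Left offset = (6679 − 4349.80)/2 = 1164.60 px; top offset = 0.
Bottom-right is two-thirds across and two-thirds down within the crop:
x = 1164.60 + 2 × 4349.80/3 ≈ 4064; y = 0.00 + 2 × 1820.00/3 ≈ 1213.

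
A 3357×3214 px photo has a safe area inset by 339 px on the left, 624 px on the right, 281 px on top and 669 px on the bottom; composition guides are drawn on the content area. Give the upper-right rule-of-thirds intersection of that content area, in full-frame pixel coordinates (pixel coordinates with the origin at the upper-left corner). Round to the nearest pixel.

(1935, 1036)

Content width = 3357 − 339 − 624 = 2394 px; content height = 3214 − 281 − 669 = 2264 px.
Upper-right is two-thirds across and one-third down within the content area.
x = 339 + 2 × 2394/3 = 339 + 1596.00 ≈ 1935
y = 281 + 1 × 2264/3 = 281 + 754.67 ≈ 1036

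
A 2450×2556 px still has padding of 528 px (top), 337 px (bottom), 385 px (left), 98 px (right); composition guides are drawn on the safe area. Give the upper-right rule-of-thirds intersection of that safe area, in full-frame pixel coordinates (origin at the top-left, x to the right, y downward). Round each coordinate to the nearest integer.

Content width = 2450 − 385 − 98 = 1967 px; content height = 2556 − 528 − 337 = 1691 px.
Upper-right is two-thirds across and one-third down within the safe area.
x = 385 + 2 × 1967/3 = 385 + 1311.33 ≈ 1696
y = 528 + 1 × 1691/3 = 528 + 563.67 ≈ 1092

x = 1696 px, y = 1092 px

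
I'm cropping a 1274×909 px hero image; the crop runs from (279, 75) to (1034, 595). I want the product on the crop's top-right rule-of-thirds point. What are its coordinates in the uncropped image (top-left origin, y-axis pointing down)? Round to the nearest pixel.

x = 782 px, y = 248 px

Crop width = 1034 − 279 = 755 px; one third is 251.67 px.
Crop height = 595 − 75 = 520 px; one third is 173.33 px.
The top-right point is two-thirds across and one-third down within the crop:
x = 279 + 2 × 251.67 ≈ 782; y = 75 + 1 × 173.33 ≈ 248.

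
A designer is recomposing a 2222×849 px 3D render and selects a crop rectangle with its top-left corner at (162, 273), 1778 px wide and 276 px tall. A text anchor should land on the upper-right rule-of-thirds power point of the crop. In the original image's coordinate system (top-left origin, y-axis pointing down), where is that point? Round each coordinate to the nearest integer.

(1347, 365)

One third of the crop width 1778 is 592.67 px.
One third of the crop height 276 is 92.00 px.
The upper-right point is two-thirds across and one-third down within the crop:
x = 162 + 2 × 592.67 ≈ 1347; y = 273 + 1 × 92.00 ≈ 365.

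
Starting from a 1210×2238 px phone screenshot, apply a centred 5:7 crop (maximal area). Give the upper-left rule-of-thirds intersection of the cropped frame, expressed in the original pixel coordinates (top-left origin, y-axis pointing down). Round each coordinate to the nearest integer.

x = 403 px, y = 837 px

1210/2238 < 5/7, so the 5:7 crop keeps the full width 1210 and trims height to 1210 × 7/5 = 1694.00 px.
Top offset = (2238 − 1694.00)/2 = 272.00 px; left offset = 0.
Upper-left is one-third across and one-third down within the crop:
x = 0.00 + 1 × 1210.00/3 ≈ 403; y = 272.00 + 1 × 1694.00/3 ≈ 837.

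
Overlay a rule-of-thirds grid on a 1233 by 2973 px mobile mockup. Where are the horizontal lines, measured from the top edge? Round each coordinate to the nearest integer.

2973 / 3 = 991, so the horizontal lines sit at one and two thirds of 2973.

y = 991 px and y = 1982 px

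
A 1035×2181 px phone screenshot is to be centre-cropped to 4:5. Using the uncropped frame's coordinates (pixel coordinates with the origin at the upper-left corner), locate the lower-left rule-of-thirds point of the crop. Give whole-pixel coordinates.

x = 345 px, y = 1306 px

1035/2181 < 4/5, so the 4:5 crop keeps the full width 1035 and trims height to 1035 × 5/4 = 1293.75 px.
Top offset = (2181 − 1293.75)/2 = 443.62 px; left offset = 0.
Lower-left is one-third across and two-thirds down within the crop:
x = 0.00 + 1 × 1035.00/3 ≈ 345; y = 443.62 + 2 × 1293.75/3 ≈ 1306.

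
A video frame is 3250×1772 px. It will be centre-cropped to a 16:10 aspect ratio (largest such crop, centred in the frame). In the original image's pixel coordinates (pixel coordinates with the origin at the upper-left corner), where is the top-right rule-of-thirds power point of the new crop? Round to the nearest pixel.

3250/1772 > 16/10, so the 16:10 crop keeps the full height 1772 and trims width to 1772 × 16/10 = 2835.20 px.
Left offset = (3250 − 2835.20)/2 = 207.40 px; top offset = 0.
Top-right is two-thirds across and one-third down within the crop:
x = 207.40 + 2 × 2835.20/3 ≈ 2098; y = 0.00 + 1 × 1772.00/3 ≈ 591.

(2098, 591)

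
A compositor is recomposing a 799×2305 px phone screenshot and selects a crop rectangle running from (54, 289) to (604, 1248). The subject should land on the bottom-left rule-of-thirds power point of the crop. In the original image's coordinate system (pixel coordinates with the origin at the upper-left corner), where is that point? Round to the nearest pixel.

Crop width = 604 − 54 = 550 px; one third is 183.33 px.
Crop height = 1248 − 289 = 959 px; one third is 319.67 px.
The bottom-left point is one-third across and two-thirds down within the crop:
x = 54 + 1 × 183.33 ≈ 237; y = 289 + 2 × 319.67 ≈ 928.

(237, 928)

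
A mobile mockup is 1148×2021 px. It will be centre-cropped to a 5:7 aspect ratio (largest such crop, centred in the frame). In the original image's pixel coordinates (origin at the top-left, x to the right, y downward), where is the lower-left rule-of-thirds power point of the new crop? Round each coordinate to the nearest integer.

1148/2021 < 5/7, so the 5:7 crop keeps the full width 1148 and trims height to 1148 × 7/5 = 1607.20 px.
Top offset = (2021 − 1607.20)/2 = 206.90 px; left offset = 0.
Lower-left is one-third across and two-thirds down within the crop:
x = 0.00 + 1 × 1148.00/3 ≈ 383; y = 206.90 + 2 × 1607.20/3 ≈ 1278.

x = 383 px, y = 1278 px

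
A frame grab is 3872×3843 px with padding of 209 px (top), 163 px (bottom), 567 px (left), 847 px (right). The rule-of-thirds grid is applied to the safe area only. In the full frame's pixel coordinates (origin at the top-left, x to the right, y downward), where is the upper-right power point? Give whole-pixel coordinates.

x = 2206 px, y = 1366 px

Content width = 3872 − 567 − 847 = 2458 px; content height = 3843 − 209 − 163 = 3471 px.
Upper-right is two-thirds across and one-third down within the safe area.
x = 567 + 2 × 2458/3 = 567 + 1638.67 ≈ 2206
y = 209 + 1 × 3471/3 = 209 + 1157.00 ≈ 1366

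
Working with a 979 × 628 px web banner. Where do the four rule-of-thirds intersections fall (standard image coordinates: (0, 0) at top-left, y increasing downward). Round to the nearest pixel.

One third of 979 is 326.33; one third of 628 is 209.33.
Vertical third lines at x = 326 and x = 653; horizontal third lines at y = 209 and y = 419.

(326, 209), (653, 209), (326, 419), (653, 419)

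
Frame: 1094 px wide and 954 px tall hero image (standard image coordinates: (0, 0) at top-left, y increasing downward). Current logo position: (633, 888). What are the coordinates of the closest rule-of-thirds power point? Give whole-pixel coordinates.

x = 729 px, y = 636 px

Third lines: x ∈ {365, 729}, y ∈ {318, 636}.
633 is closer to x = 729; 888 is closer to y = 636.
So the nearest intersection is the lower-right power point.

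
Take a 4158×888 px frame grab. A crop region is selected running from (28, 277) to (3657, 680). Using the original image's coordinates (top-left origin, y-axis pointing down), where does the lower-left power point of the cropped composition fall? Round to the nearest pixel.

(1238, 546)

Crop width = 3657 − 28 = 3629 px; one third is 1209.67 px.
Crop height = 680 − 277 = 403 px; one third is 134.33 px.
The lower-left point is one-third across and two-thirds down within the crop:
x = 28 + 1 × 1209.67 ≈ 1238; y = 277 + 2 × 134.33 ≈ 546.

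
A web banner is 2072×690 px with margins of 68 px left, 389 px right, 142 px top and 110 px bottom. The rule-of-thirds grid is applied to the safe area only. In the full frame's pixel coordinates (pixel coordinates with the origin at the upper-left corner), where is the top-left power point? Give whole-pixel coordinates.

Content width = 2072 − 68 − 389 = 1615 px; content height = 690 − 142 − 110 = 438 px.
Top-left is one-third across and one-third down within the safe area.
x = 68 + 1 × 1615/3 = 68 + 538.33 ≈ 606
y = 142 + 1 × 438/3 = 142 + 146.00 ≈ 288

(606, 288)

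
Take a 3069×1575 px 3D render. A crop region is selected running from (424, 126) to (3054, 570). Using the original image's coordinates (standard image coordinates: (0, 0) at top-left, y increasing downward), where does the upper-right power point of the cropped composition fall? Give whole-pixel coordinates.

x = 2177 px, y = 274 px

Crop width = 3054 − 424 = 2630 px; one third is 876.67 px.
Crop height = 570 − 126 = 444 px; one third is 148.00 px.
The upper-right point is two-thirds across and one-third down within the crop:
x = 424 + 2 × 876.67 ≈ 2177; y = 126 + 1 × 148.00 ≈ 274.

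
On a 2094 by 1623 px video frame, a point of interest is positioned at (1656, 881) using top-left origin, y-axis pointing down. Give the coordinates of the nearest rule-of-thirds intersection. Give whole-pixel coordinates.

Third lines: x ∈ {698, 1396}, y ∈ {541, 1082}.
1656 is closer to x = 1396; 881 is closer to y = 1082.
So the nearest intersection is the lower-right power point.

x = 1396 px, y = 1082 px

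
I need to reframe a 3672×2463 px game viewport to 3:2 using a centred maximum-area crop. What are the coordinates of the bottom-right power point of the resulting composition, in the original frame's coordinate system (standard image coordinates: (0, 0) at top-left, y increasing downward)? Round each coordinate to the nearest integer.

x = 2448 px, y = 1640 px

3672/2463 < 3/2, so the 3:2 crop keeps the full width 3672 and trims height to 3672 × 2/3 = 2448.00 px.
Top offset = (2463 − 2448.00)/2 = 7.50 px; left offset = 0.
Bottom-right is two-thirds across and two-thirds down within the crop:
x = 0.00 + 2 × 3672.00/3 ≈ 2448; y = 7.50 + 2 × 2448.00/3 ≈ 1640.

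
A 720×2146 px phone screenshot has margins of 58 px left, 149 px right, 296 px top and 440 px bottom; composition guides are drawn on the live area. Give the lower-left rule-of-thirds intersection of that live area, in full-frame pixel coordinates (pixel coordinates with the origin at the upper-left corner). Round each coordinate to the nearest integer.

(229, 1236)

Content width = 720 − 58 − 149 = 513 px; content height = 2146 − 296 − 440 = 1410 px.
Lower-left is one-third across and two-thirds down within the live area.
x = 58 + 1 × 513/3 = 58 + 171.00 ≈ 229
y = 296 + 2 × 1410/3 = 296 + 940.00 ≈ 1236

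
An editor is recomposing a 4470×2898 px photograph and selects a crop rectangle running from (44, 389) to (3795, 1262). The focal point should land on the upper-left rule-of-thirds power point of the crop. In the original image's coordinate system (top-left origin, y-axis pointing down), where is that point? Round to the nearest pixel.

(1294, 680)

Crop width = 3795 − 44 = 3751 px; one third is 1250.33 px.
Crop height = 1262 − 389 = 873 px; one third is 291.00 px.
The upper-left point is one-third across and one-third down within the crop:
x = 44 + 1 × 1250.33 ≈ 1294; y = 389 + 1 × 291.00 ≈ 680.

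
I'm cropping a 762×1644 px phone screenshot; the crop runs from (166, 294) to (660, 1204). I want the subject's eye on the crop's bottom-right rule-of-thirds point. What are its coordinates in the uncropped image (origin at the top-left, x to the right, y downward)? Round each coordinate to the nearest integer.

Crop width = 660 − 166 = 494 px; one third is 164.67 px.
Crop height = 1204 − 294 = 910 px; one third is 303.33 px.
The bottom-right point is two-thirds across and two-thirds down within the crop:
x = 166 + 2 × 164.67 ≈ 495; y = 294 + 2 × 303.33 ≈ 901.

x = 495 px, y = 901 px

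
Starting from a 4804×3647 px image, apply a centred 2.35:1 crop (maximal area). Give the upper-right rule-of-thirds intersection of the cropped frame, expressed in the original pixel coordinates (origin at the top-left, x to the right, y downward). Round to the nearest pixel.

4804/3647 < 2.35/1, so the 2.35:1 crop keeps the full width 4804 and trims height to 4804 × 1/2.35 = 2044.26 px.
Top offset = (3647 − 2044.26)/2 = 801.37 px; left offset = 0.
Upper-right is two-thirds across and one-third down within the crop:
x = 0.00 + 2 × 4804.00/3 ≈ 3203; y = 801.37 + 1 × 2044.26/3 ≈ 1483.

(3203, 1483)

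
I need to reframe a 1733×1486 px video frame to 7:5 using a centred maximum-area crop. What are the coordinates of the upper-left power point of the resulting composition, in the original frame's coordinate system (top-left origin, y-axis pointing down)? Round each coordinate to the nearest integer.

1733/1486 < 7/5, so the 7:5 crop keeps the full width 1733 and trims height to 1733 × 5/7 = 1237.86 px.
Top offset = (1486 − 1237.86)/2 = 124.07 px; left offset = 0.
Upper-left is one-third across and one-third down within the crop:
x = 0.00 + 1 × 1733.00/3 ≈ 578; y = 124.07 + 1 × 1237.86/3 ≈ 537.

x = 578 px, y = 537 px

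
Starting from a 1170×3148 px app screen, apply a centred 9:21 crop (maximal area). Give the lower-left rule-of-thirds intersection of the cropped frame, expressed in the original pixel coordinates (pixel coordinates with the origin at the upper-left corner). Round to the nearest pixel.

(390, 2029)

1170/3148 < 9/21, so the 9:21 crop keeps the full width 1170 and trims height to 1170 × 21/9 = 2730.00 px.
Top offset = (3148 − 2730.00)/2 = 209.00 px; left offset = 0.
Lower-left is one-third across and two-thirds down within the crop:
x = 0.00 + 1 × 1170.00/3 ≈ 390; y = 209.00 + 2 × 2730.00/3 ≈ 2029.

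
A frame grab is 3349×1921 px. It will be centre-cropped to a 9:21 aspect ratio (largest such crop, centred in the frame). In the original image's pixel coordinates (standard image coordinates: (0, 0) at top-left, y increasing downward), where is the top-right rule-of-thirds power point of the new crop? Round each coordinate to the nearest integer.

3349/1921 > 9/21, so the 9:21 crop keeps the full height 1921 and trims width to 1921 × 9/21 = 823.29 px.
Left offset = (3349 − 823.29)/2 = 1262.86 px; top offset = 0.
Top-right is two-thirds across and one-third down within the crop:
x = 1262.86 + 2 × 823.29/3 ≈ 1812; y = 0.00 + 1 × 1921.00/3 ≈ 640.

(1812, 640)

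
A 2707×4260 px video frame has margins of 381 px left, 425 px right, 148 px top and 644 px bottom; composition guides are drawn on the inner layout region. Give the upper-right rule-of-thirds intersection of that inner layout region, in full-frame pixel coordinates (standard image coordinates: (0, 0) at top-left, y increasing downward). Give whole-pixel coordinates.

x = 1648 px, y = 1304 px

Content width = 2707 − 381 − 425 = 1901 px; content height = 4260 − 148 − 644 = 3468 px.
Upper-right is two-thirds across and one-third down within the inner layout region.
x = 381 + 2 × 1901/3 = 381 + 1267.33 ≈ 1648
y = 148 + 1 × 3468/3 = 148 + 1156.00 ≈ 1304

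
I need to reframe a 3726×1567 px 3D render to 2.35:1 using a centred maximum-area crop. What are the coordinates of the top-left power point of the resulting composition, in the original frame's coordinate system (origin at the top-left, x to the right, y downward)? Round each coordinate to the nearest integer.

3726/1567 > 2.35/1, so the 2.35:1 crop keeps the full height 1567 and trims width to 1567 × 2.35/1 = 3682.45 px.
Left offset = (3726 − 3682.45)/2 = 21.77 px; top offset = 0.
Top-left is one-third across and one-third down within the crop:
x = 21.77 + 1 × 3682.45/3 ≈ 1249; y = 0.00 + 1 × 1567.00/3 ≈ 522.

x = 1249 px, y = 522 px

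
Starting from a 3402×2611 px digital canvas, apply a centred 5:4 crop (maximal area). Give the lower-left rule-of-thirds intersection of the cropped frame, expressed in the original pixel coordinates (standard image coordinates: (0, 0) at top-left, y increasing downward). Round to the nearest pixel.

(1157, 1741)

3402/2611 > 5/4, so the 5:4 crop keeps the full height 2611 and trims width to 2611 × 5/4 = 3263.75 px.
Left offset = (3402 − 3263.75)/2 = 69.12 px; top offset = 0.
Lower-left is one-third across and two-thirds down within the crop:
x = 69.12 + 1 × 3263.75/3 ≈ 1157; y = 0.00 + 2 × 2611.00/3 ≈ 1741.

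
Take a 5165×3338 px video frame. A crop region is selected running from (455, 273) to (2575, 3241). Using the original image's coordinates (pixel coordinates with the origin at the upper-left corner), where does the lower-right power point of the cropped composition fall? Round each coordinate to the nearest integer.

(1868, 2252)

Crop width = 2575 − 455 = 2120 px; one third is 706.67 px.
Crop height = 3241 − 273 = 2968 px; one third is 989.33 px.
The lower-right point is two-thirds across and two-thirds down within the crop:
x = 455 + 2 × 706.67 ≈ 1868; y = 273 + 2 × 989.33 ≈ 2252.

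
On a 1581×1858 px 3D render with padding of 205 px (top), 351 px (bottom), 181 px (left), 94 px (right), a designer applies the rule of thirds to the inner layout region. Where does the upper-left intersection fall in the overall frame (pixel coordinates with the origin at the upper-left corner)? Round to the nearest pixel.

x = 616 px, y = 639 px

Content width = 1581 − 181 − 94 = 1306 px; content height = 1858 − 205 − 351 = 1302 px.
Upper-left is one-third across and one-third down within the inner layout region.
x = 181 + 1 × 1306/3 = 181 + 435.33 ≈ 616
y = 205 + 1 × 1302/3 = 205 + 434.00 ≈ 639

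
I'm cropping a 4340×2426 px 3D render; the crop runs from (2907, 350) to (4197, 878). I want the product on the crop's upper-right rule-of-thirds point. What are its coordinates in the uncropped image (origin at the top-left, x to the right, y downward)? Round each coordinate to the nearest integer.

Crop width = 4197 − 2907 = 1290 px; one third is 430.00 px.
Crop height = 878 − 350 = 528 px; one third is 176.00 px.
The upper-right point is two-thirds across and one-third down within the crop:
x = 2907 + 2 × 430.00 ≈ 3767; y = 350 + 1 × 176.00 ≈ 526.

(3767, 526)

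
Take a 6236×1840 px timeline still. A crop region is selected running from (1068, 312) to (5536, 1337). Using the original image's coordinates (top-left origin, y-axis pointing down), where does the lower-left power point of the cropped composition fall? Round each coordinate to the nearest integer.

Crop width = 5536 − 1068 = 4468 px; one third is 1489.33 px.
Crop height = 1337 − 312 = 1025 px; one third is 341.67 px.
The lower-left point is one-third across and two-thirds down within the crop:
x = 1068 + 1 × 1489.33 ≈ 2557; y = 312 + 2 × 341.67 ≈ 995.

x = 2557 px, y = 995 px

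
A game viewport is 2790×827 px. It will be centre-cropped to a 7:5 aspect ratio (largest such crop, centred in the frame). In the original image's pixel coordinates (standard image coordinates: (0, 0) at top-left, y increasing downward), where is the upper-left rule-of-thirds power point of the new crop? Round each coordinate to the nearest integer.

2790/827 > 7/5, so the 7:5 crop keeps the full height 827 and trims width to 827 × 7/5 = 1157.80 px.
Left offset = (2790 − 1157.80)/2 = 816.10 px; top offset = 0.
Upper-left is one-third across and one-third down within the crop:
x = 816.10 + 1 × 1157.80/3 ≈ 1202; y = 0.00 + 1 × 827.00/3 ≈ 276.

(1202, 276)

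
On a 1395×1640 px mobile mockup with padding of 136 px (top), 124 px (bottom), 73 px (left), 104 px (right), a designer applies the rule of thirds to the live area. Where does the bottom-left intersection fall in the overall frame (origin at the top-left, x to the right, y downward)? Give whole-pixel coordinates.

Content width = 1395 − 73 − 104 = 1218 px; content height = 1640 − 136 − 124 = 1380 px.
Bottom-left is one-third across and two-thirds down within the live area.
x = 73 + 1 × 1218/3 = 73 + 406.00 ≈ 479
y = 136 + 2 × 1380/3 = 136 + 920.00 ≈ 1056

(479, 1056)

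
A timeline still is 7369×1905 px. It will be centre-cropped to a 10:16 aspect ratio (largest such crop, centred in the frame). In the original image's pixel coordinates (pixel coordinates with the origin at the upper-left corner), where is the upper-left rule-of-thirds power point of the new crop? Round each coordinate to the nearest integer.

(3486, 635)

7369/1905 > 10/16, so the 10:16 crop keeps the full height 1905 and trims width to 1905 × 10/16 = 1190.62 px.
Left offset = (7369 − 1190.62)/2 = 3089.19 px; top offset = 0.
Upper-left is one-third across and one-third down within the crop:
x = 3089.19 + 1 × 1190.62/3 ≈ 3486; y = 0.00 + 1 × 1905.00/3 ≈ 635.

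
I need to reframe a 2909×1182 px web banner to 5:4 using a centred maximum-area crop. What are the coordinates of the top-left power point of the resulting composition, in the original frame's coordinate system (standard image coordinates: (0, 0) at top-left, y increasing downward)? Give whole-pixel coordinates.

x = 1208 px, y = 394 px

2909/1182 > 5/4, so the 5:4 crop keeps the full height 1182 and trims width to 1182 × 5/4 = 1477.50 px.
Left offset = (2909 − 1477.50)/2 = 715.75 px; top offset = 0.
Top-left is one-third across and one-third down within the crop:
x = 715.75 + 1 × 1477.50/3 ≈ 1208; y = 0.00 + 1 × 1182.00/3 ≈ 394.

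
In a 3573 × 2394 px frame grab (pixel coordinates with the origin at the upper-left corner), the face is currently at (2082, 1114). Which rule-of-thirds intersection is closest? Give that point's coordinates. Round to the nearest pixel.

Third lines: x ∈ {1191, 2382}, y ∈ {798, 1596}.
2082 is closer to x = 2382; 1114 is closer to y = 798.
So the nearest intersection is the upper-right power point.

(2382, 798)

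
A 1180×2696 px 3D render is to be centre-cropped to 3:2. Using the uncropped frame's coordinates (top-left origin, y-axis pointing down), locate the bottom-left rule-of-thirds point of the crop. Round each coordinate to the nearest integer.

x = 393 px, y = 1479 px

1180/2696 < 3/2, so the 3:2 crop keeps the full width 1180 and trims height to 1180 × 2/3 = 786.67 px.
Top offset = (2696 − 786.67)/2 = 954.67 px; left offset = 0.
Bottom-left is one-third across and two-thirds down within the crop:
x = 0.00 + 1 × 1180.00/3 ≈ 393; y = 954.67 + 2 × 786.67/3 ≈ 1479.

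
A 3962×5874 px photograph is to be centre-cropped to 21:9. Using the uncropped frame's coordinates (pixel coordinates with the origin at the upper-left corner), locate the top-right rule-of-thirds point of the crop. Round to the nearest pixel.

3962/5874 < 21/9, so the 21:9 crop keeps the full width 3962 and trims height to 3962 × 9/21 = 1698.00 px.
Top offset = (5874 − 1698.00)/2 = 2088.00 px; left offset = 0.
Top-right is two-thirds across and one-third down within the crop:
x = 0.00 + 2 × 3962.00/3 ≈ 2641; y = 2088.00 + 1 × 1698.00/3 ≈ 2654.

(2641, 2654)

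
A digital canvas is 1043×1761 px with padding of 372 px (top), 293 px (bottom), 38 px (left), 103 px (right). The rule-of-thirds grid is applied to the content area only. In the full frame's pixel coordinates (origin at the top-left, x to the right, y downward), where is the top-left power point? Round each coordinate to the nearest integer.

Content width = 1043 − 38 − 103 = 902 px; content height = 1761 − 372 − 293 = 1096 px.
Top-left is one-third across and one-third down within the content area.
x = 38 + 1 × 902/3 = 38 + 300.67 ≈ 339
y = 372 + 1 × 1096/3 = 372 + 365.33 ≈ 737

(339, 737)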